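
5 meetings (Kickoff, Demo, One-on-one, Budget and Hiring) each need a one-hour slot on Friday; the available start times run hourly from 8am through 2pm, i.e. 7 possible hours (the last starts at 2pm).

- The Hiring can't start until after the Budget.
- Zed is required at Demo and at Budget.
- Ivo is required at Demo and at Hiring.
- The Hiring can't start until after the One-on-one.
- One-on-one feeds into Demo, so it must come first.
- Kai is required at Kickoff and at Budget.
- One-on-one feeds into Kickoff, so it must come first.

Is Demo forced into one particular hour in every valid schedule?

No

Demo can be 9am (e.g. Hiring=10am, One-on-one=8am, Demo=9am, Budget=8am, Kickoff=9am) or 10am (e.g. Demo in 10am; One-on-one in 8am; Budget in 8am; Kickoff in 9am; Hiring in 9am).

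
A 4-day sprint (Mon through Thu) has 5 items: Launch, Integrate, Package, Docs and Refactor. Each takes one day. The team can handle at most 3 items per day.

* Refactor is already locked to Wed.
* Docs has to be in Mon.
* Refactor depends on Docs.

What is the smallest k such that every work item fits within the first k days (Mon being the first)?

3 days

The precedence chain requires at least 2 distinct days.
With at most 3 per day and 5 work items, at least 2 days are needed.
Refactor can't be placed before Wed — that is day 3 counting from Mon — so the schedule must run through at least 3 days.
3 works (last occupied day: Wed): for example Package -> Tue, Docs -> Mon, Launch -> Mon, Refactor -> Wed, Integrate -> Mon.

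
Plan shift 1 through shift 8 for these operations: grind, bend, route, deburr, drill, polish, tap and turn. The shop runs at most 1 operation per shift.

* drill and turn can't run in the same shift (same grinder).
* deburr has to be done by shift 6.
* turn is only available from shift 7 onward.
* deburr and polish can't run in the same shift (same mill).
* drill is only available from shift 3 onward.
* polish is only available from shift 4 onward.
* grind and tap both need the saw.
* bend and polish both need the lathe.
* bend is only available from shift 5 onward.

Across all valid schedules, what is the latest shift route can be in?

shift 8

route at shift 8 is achievable: drill -> shift 3, tap -> shift 6, turn -> shift 7, grind -> shift 2, route -> shift 8, deburr -> shift 1, bend -> shift 5, polish -> shift 4.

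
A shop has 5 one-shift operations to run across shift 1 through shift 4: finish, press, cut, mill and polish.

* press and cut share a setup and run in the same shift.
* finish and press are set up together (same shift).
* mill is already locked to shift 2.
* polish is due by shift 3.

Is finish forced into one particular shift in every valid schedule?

No

finish can be shift 1 (e.g. cut=shift 1, press=shift 1, finish=shift 1, mill=shift 2, polish=shift 1) or shift 2 (e.g. cut -> shift 2; polish -> shift 1; mill -> shift 2; finish -> shift 2; press -> shift 2).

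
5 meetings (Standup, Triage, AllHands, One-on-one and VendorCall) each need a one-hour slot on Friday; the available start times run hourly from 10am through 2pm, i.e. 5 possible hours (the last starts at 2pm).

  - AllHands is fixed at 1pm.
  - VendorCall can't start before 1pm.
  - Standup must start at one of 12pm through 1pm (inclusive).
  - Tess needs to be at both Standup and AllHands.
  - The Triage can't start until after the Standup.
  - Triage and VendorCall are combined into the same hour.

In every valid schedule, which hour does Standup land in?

12pm

Standup's window is 12pm–1pm.
AllHands is fixed at 1pm, and Standup can't share a hour with AllHands.
So Standup must be 12pm.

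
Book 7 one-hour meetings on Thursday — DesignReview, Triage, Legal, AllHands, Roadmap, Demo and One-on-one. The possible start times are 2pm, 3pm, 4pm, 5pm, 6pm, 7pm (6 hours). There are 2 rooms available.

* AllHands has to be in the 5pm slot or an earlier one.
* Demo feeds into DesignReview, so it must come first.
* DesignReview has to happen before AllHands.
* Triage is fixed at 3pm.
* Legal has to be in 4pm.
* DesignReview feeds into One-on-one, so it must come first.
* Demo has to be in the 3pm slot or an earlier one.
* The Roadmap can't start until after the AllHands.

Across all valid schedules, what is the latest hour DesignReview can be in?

4pm

Precedence pushes DesignReview to at least 3pm; downstream work caps DesignReview at 4pm.
DesignReview at 4pm is achievable: DesignReview=4pm; Legal=4pm; AllHands=5pm; One-on-one=5pm; Triage=3pm; Demo=2pm; Roadmap=6pm.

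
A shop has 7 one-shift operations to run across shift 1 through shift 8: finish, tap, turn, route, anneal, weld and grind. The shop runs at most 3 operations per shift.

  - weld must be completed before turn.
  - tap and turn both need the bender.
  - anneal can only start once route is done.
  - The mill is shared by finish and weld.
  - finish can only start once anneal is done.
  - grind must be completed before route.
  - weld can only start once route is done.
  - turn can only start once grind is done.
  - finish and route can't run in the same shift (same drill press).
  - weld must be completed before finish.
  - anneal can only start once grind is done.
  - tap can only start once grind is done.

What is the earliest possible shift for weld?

shift 3

Precedence pushes weld to at least shift 3; downstream work caps weld at shift 7.
weld at shift 3 is achievable: turn=shift 4, anneal=shift 3, grind=shift 1, weld=shift 3, tap=shift 2, finish=shift 4, route=shift 2.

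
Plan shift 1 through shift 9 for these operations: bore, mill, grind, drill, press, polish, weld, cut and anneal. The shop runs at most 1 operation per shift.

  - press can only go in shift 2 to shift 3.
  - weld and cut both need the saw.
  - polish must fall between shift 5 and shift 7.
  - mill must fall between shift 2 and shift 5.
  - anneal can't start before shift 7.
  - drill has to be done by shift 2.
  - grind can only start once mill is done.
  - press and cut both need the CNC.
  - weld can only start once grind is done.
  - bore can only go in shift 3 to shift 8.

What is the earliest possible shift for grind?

Precedence pushes grind to at least shift 3; downstream work caps grind at shift 8.
grind at shift 4 is achievable: weld=shift 8, polish=shift 5, grind=shift 4, drill=shift 1, mill=shift 3, cut=shift 9, anneal=shift 7, bore=shift 6, press=shift 2.
Nothing earlier works — the conflict and capacity constraints rule out every shift before shift 4.

shift 4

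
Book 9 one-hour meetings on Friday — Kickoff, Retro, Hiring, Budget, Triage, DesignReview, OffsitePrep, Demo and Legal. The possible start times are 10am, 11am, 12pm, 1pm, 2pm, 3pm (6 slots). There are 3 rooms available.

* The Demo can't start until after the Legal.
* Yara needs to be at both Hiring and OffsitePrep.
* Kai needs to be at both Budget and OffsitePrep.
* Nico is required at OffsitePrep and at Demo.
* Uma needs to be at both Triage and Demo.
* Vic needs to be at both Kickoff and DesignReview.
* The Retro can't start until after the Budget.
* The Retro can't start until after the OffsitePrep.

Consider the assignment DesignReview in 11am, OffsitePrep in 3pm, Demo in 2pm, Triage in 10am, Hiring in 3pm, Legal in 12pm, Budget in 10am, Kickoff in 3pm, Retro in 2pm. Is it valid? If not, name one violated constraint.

The Retro can't start until after the OffsitePrep — violated.
Yara needs to be at both Hiring and OffsitePrep — violated.
The Retro can't start until after the Budget — holds.
Vic needs to be at both Kickoff and DesignReview — holds.
There are 3 rooms available — holds.
Kai needs to be at both Budget and OffsitePrep — holds.
Uma needs to be at both Triage and Demo — holds.
The Demo can't start until after the Legal — holds.
Nico is required at OffsitePrep and at Demo — holds.

No — it violates: Yara needs to be at both Hiring and OffsitePrep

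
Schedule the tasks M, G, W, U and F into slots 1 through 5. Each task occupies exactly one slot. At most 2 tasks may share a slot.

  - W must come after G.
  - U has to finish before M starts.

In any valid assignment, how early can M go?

2

Precedence pushes M to at least 2.
M at 2 is achievable: G=1, U=1, W=2, M=2, F=3.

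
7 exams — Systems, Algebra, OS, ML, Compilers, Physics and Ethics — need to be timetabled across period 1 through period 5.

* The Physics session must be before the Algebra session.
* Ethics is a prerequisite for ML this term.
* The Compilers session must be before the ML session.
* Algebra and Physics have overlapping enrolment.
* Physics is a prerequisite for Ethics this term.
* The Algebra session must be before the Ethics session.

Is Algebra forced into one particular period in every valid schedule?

Algebra can be period 2 (e.g. Systems -> period 1, Compilers -> period 1, ML -> period 4, Physics -> period 1, Ethics -> period 3, OS -> period 1, Algebra -> period 2) or period 3 (e.g. Compilers=period 1, Algebra=period 3, Ethics=period 4, Physics=period 1, OS=period 1, Systems=period 1, ML=period 5).

No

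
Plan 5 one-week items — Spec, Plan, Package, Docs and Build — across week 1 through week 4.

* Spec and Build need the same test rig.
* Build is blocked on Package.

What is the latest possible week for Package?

Downstream work caps Package at week 3.
Package at week 3 is achievable: Package=week 3, Build=week 4, Plan=week 1, Docs=week 1, Spec=week 1.

week 3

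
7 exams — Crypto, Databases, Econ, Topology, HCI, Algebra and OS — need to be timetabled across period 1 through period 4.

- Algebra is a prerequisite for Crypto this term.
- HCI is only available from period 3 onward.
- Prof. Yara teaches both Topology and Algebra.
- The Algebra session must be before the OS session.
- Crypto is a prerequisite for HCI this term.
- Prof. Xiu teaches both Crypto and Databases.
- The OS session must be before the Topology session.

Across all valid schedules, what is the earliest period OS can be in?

period 2

Precedence pushes OS to at least period 2; downstream work caps OS at period 3.
OS at period 2 is achievable: Algebra in period 1; OS in period 2; Databases in period 1; Econ in period 1; Crypto in period 2; HCI in period 3; Topology in period 3.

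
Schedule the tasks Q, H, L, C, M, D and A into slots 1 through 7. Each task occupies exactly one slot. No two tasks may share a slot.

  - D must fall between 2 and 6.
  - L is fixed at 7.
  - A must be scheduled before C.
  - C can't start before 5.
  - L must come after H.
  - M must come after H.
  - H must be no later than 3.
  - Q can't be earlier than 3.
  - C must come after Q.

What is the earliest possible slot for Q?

Q is available from 3; downstream work caps Q at 6.
Q at 3 is achievable: M in 6, L in 7, H in 1, A in 4, Q in 3, C in 5, D in 2.

3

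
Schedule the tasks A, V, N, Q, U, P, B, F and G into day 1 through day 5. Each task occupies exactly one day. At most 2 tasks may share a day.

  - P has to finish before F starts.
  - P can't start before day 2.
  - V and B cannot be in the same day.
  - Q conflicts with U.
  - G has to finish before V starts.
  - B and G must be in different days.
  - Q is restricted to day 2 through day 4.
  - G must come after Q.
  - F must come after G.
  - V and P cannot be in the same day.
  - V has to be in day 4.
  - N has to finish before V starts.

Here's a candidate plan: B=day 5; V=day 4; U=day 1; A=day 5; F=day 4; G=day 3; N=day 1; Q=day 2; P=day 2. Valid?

Valid

N has to finish before V starts — holds.
V has to be in day 4 — holds.
At most 2 tasks may share a day — holds.
F must come after G — holds.
Q is restricted to day 2 through day 4 — holds.
Q conflicts with U — holds.
G has to finish before V starts — holds.
V and P cannot be in the same day — holds.
B and G must be in different days — holds.
P can't start before day 2 — holds.
G must come after Q — holds.
P has to finish before F starts — holds.
V and B cannot be in the same day — holds.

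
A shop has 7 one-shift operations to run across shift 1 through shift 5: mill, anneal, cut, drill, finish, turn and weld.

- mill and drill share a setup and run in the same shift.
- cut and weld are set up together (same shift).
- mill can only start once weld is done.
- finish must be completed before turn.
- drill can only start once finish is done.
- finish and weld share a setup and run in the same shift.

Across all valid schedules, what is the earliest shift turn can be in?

Precedence pushes turn to at least shift 2.
turn at shift 2 is achievable: anneal in shift 1; turn in shift 2; finish in shift 1; drill in shift 2; weld in shift 1; cut in shift 1; mill in shift 2.

shift 2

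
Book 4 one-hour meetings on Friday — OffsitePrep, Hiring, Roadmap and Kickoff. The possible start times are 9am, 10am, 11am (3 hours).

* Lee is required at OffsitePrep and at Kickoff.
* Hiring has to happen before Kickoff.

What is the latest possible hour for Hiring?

Downstream work caps Hiring at 10am.
Hiring at 10am is achievable: Roadmap=9am; OffsitePrep=9am; Kickoff=11am; Hiring=10am.

10am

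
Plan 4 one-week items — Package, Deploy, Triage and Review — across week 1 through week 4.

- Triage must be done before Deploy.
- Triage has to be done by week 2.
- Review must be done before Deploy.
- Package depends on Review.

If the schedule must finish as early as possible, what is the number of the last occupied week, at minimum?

The precedence chain requires at least 2 distinct weeks.
2 works (last occupied week: week 2): for example Deploy=week 2; Triage=week 1; Review=week 1; Package=week 2.

2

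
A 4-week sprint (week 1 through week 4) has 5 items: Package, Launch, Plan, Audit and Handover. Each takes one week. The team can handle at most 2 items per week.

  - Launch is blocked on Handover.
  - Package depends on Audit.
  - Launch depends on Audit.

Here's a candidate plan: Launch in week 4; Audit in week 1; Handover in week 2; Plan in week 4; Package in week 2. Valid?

Launch is blocked on Handover — holds.
Package depends on Audit — holds.
The team can handle at most 2 items per week — holds.
Launch depends on Audit — holds.

Valid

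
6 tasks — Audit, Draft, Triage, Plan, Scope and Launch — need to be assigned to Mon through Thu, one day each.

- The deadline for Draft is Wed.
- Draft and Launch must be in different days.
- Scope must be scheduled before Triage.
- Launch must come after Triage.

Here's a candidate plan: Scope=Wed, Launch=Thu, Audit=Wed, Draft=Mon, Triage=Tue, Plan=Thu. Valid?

No — it violates: Scope must be scheduled before Triage

Scope must be scheduled before Triage — violated.
Launch must come after Triage — holds.
Draft and Launch must be in different days — holds.
The deadline for Draft is Wed — holds.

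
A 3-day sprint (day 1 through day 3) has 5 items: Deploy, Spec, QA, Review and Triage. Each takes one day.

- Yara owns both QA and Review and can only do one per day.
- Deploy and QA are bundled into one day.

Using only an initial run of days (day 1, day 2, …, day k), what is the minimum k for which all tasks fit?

Could 1 day be enough, i.e. nothing placed later than day 1? No: Review can't share with QA (day 1) → nothing is left.
So 1 day is not enough.
2 works (last occupied day: day 2): for example Spec in day 1, Triage in day 1, QA in day 1, Review in day 2, Deploy in day 1.

2 days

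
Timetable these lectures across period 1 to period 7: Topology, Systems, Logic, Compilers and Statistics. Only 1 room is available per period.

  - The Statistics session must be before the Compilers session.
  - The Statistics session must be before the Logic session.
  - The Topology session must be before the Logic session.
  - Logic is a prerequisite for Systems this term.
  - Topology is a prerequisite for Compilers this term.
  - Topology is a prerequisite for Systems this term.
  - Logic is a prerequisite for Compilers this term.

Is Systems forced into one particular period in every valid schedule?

Systems can be period 4 (e.g. Systems in period 4, Logic in period 3, Compilers in period 5, Statistics in period 2, Topology in period 1) or period 5 (e.g. Statistics=period 2, Compilers=period 4, Topology=period 1, Systems=period 5, Logic=period 3).

No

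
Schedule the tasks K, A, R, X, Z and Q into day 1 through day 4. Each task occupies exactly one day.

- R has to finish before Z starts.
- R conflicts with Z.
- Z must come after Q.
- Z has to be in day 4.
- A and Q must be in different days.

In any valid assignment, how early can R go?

day 1

Downstream work caps R at day 3.
R at day 1 is achievable: Z -> day 4; R -> day 1; K -> day 1; A -> day 2; Q -> day 1; X -> day 1.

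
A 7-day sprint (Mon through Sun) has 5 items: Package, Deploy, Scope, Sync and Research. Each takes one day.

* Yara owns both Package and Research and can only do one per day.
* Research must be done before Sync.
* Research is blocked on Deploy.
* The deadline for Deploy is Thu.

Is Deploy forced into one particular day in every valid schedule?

No

Deploy can be Mon (e.g. Package=Mon; Scope=Mon; Research=Tue; Sync=Wed; Deploy=Mon) or Tue (e.g. Research=Wed, Sync=Thu, Package=Mon, Deploy=Tue, Scope=Mon).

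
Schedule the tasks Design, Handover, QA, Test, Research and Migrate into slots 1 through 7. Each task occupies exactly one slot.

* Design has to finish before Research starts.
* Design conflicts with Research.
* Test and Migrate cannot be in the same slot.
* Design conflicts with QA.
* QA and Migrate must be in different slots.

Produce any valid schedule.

QA -> 2; Migrate -> 3; Research -> 2; Test -> 1; Handover -> 1; Design -> 1

Checking: Design(1) before Research(2); QA(2) != Migrate(3); Test(1) != Migrate(3); Design(1) != QA(2); Design(1) != Research(2).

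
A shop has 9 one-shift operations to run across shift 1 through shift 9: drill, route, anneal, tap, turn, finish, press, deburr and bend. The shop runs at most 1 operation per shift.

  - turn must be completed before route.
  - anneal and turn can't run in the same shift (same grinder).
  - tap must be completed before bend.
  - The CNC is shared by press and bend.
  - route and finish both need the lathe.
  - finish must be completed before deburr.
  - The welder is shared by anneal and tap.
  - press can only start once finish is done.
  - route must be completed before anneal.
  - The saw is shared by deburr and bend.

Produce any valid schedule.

deburr in shift 7, tap in shift 5, press in shift 6, turn in shift 1, finish in shift 3, bend in shift 8, anneal in shift 4, drill in shift 9, route in shift 2

Checking: finish(shift 3) before press(shift 6); finish(shift 3) before deburr(shift 7); route(shift 2) before anneal(shift 4); tap(shift 5) before bend(shift 8); turn(shift 1) before route(shift 2); press(shift 6) != bend(shift 8); anneal(shift 4) != tap(shift 5); deburr(shift 7) != bend(shift 8); anneal(shift 4) != turn(shift 1); route(shift 2) != finish(shift 3); max 1 per shift (cap 1).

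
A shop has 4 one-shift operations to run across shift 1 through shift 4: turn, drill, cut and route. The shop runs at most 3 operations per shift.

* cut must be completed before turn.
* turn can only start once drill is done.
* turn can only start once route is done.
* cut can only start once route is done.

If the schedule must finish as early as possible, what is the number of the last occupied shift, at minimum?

The precedence chain requires at least 3 distinct shifts.
With at most 3 per shift and 4 operations, at least 2 shifts are needed.
3 works (last occupied shift: shift 3): for example route=shift 1; drill=shift 1; cut=shift 2; turn=shift 3.

3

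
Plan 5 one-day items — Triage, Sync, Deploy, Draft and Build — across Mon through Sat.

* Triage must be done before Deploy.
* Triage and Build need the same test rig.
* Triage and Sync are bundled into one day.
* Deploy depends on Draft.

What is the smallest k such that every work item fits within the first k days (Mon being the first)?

The precedence chain requires at least 2 distinct days.
2 works (last occupied day: Tue): for example Sync=Mon; Deploy=Tue; Triage=Mon; Build=Tue; Draft=Mon.

2 days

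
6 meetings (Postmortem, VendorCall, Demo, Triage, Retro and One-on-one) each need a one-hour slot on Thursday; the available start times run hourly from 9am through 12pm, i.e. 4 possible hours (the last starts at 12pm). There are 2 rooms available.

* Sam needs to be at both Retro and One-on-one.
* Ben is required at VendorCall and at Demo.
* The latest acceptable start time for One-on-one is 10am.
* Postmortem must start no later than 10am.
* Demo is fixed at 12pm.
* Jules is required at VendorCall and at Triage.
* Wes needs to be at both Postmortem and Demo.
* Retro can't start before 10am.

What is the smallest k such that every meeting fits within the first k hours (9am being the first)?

With at most 2 per hour and 6 meetings, at least 3 hours are needed.
Demo can't be placed before 12pm — that is hour 4 counting from 9am — so the schedule must run through at least 4 hours.
4 works (last occupied hour: 12pm): for example Triage in 11am; One-on-one in 9am; Demo in 12pm; Postmortem in 9am; Retro in 10am; VendorCall in 10am.

4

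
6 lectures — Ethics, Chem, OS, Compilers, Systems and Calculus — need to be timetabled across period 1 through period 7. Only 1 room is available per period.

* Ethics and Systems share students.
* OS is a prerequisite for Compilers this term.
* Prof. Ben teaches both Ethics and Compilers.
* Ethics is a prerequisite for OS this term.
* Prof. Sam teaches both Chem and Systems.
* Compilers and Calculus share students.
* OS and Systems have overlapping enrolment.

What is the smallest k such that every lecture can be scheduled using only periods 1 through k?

6

The precedence chain requires at least 3 distinct periods.
With at most 1 per period and 6 lectures, at least 6 periods are needed.
6 works (last occupied period: period 6): for example Chem -> period 4; Ethics -> period 1; Calculus -> period 6; Systems -> period 5; OS -> period 2; Compilers -> period 3.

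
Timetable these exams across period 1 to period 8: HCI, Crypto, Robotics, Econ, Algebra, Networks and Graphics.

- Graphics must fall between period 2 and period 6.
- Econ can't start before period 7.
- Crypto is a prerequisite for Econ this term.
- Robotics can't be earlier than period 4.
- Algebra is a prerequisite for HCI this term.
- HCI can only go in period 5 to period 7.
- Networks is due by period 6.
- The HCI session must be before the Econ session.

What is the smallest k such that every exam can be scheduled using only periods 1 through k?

7 periods

The precedence chain requires at least 3 distinct periods.
Econ can't be placed before period 7, so the schedule must run through at least period 7.
7 works (last occupied period: period 7): for example Crypto=period 1, HCI=period 5, Algebra=period 1, Econ=period 7, Graphics=period 2, Networks=period 1, Robotics=period 4.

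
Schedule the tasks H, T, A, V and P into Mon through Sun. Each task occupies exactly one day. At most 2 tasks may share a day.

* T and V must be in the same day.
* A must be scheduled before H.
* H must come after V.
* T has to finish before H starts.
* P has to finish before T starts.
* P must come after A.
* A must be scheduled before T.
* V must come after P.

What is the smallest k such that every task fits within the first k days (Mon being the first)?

The precedence chain requires at least 4 distinct days.
With at most 2 per day and 5 tasks, at least 3 days are needed.
4 works (last occupied day: Thu): for example P=Tue; A=Mon; H=Thu; T=Wed; V=Wed.

4 days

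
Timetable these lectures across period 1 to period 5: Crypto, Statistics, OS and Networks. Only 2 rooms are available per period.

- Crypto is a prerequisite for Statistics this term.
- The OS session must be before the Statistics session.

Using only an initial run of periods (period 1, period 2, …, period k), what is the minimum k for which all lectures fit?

2

The precedence chain requires at least 2 distinct periods.
With at most 2 per period and 4 lectures, at least 2 periods are needed.
2 works (last occupied period: period 2): for example Crypto in period 1, Statistics in period 2, Networks in period 2, OS in period 1.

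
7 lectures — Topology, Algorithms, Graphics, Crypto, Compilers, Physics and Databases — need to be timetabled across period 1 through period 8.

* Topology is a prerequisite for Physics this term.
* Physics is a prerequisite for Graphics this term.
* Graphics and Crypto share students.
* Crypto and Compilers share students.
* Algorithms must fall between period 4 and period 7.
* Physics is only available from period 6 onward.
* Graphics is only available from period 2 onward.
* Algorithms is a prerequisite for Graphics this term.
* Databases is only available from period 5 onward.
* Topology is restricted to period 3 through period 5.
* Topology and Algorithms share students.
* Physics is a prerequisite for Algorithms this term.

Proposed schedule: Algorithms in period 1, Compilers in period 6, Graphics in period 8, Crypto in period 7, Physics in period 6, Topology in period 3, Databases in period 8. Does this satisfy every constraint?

Databases is only available from period 5 onward — holds.
Graphics is only available from period 2 onward — holds.
Crypto and Compilers share students — holds.
Physics is a prerequisite for Graphics this term — holds.
Topology and Algorithms share students — holds.
Algorithms must fall between period 4 and period 7 — violated.
Graphics and Crypto share students — holds.
Physics is a prerequisite for Algorithms this term — violated.
Topology is a prerequisite for Physics this term — holds.
Algorithms is a prerequisite for Graphics this term — holds.
Physics is only available from period 6 onward — holds.
Topology is restricted to period 3 through period 5 — holds.

Invalid. Algorithms must fall between period 4 and period 7.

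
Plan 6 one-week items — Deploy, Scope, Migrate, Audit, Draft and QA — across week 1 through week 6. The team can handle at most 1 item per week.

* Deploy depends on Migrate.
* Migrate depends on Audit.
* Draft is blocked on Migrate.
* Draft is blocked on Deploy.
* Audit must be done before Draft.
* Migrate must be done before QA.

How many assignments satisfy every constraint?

18

Splitting on Deploy: it can be week 3 (6), week 4 (8), week 5 (4). Listing each branch's schedules as (Scope, Migrate, Audit, Draft, QA) by week number:
Deploy=week 3: (4,2,1,5,6) (4,2,1,6,5) (5,2,1,4,6) (5,2,1,6,4) (6,2,1,4,5) (6,2,1,5,4) — 6.
Deploy=week 4: (1,3,2,5,6) (1,3,2,6,5) (2,3,1,5,6) (2,3,1,6,5) (3,2,1,5,6) (3,2,1,6,5) (5,2,1,6,3) (6,2,1,5,3) — 8.
Deploy=week 5: (1,3,2,6,4) (2,3,1,6,4) (3,2,1,6,4) (4,2,1,6,3) — 4.
Summing: 6 + 8 + 4 = 18.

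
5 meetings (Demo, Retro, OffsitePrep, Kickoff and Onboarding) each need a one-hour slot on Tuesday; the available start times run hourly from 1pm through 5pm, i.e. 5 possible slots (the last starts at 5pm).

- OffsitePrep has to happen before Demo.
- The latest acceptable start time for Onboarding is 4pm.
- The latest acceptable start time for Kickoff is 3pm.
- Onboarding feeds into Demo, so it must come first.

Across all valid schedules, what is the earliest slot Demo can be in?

2pm

Precedence pushes Demo to at least 2pm.
Demo at 2pm is achievable: Kickoff=1pm; Retro=1pm; OffsitePrep=1pm; Onboarding=1pm; Demo=2pm.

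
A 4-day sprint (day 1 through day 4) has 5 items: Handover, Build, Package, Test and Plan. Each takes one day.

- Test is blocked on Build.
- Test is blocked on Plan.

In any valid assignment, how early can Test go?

day 2

Precedence pushes Test to at least day 2.
Test at day 2 is achievable: Package -> day 1, Test -> day 2, Handover -> day 1, Build -> day 1, Plan -> day 1.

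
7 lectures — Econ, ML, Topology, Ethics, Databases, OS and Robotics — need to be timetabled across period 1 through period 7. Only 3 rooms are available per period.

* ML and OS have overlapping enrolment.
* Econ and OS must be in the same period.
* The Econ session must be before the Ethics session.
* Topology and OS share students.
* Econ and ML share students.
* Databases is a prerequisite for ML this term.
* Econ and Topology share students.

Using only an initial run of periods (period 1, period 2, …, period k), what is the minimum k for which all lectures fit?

The precedence chain requires at least 2 distinct periods.
With at most 3 per period and 7 lectures, at least 3 periods are needed.
3 works (last occupied period: period 3): for example Topology in period 2, ML in period 2, Databases in period 1, Robotics in period 3, Ethics in period 2, Econ in period 1, OS in period 1.

3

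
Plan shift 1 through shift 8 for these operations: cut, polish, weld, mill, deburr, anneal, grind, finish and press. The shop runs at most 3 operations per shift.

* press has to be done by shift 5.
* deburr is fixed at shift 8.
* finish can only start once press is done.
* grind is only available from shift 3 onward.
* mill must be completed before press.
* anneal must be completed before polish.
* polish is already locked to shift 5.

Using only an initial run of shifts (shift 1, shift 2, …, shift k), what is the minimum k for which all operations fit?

The precedence chain requires at least 3 distinct shifts.
With at most 3 per shift and 9 operations, at least 3 shifts are needed.
deburr can't be placed before shift 8, so the schedule must run through at least shift 8.
8 works (last occupied shift: shift 8): for example anneal in shift 1; mill in shift 1; cut in shift 1; weld in shift 2; press in shift 2; finish in shift 3; deburr in shift 8; grind in shift 3; polish in shift 5.

8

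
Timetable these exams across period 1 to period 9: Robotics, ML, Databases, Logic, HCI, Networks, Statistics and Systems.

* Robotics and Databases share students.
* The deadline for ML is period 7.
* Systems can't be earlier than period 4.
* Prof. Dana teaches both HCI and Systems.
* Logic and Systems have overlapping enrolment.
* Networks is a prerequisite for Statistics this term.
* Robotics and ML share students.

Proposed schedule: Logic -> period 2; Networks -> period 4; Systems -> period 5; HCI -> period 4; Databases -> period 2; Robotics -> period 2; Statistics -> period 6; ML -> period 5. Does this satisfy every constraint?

Networks is a prerequisite for Statistics this term — holds.
Systems can't be earlier than period 4 — holds.
The deadline for ML is period 7 — holds.
Prof. Dana teaches both HCI and Systems — holds.
Logic and Systems have overlapping enrolment — holds.
Robotics and ML share students — holds.
Robotics and Databases share students — violated.

No — it violates: Robotics and Databases share students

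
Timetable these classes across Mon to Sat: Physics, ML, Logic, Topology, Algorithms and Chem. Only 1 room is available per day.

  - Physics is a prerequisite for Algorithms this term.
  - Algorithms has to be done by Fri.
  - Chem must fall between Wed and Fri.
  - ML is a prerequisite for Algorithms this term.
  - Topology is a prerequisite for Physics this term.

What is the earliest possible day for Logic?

Sat

Logic at Sat is achievable: Algorithms in Fri, Logic in Sat, Topology in Mon, Chem in Wed, ML in Thu, Physics in Tue.
Nothing earlier works — the capacity limit rule out every day before Sat.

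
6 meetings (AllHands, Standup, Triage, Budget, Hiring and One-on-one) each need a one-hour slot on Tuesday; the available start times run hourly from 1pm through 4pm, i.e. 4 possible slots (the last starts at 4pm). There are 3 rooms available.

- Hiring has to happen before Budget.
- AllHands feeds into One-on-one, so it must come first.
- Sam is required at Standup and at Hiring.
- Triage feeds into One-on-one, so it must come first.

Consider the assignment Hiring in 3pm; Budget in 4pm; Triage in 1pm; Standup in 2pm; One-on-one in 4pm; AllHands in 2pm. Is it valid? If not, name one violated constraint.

Valid

Sam is required at Standup and at Hiring — holds.
AllHands feeds into One-on-one, so it must come first — holds.
Triage feeds into One-on-one, so it must come first — holds.
There are 3 rooms available — holds.
Hiring has to happen before Budget — holds.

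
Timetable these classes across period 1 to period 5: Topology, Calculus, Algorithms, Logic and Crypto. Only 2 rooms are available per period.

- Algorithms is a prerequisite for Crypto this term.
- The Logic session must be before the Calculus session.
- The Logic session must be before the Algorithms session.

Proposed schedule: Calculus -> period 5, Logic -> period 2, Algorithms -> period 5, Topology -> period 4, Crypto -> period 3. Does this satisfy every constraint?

No — it violates: Algorithms is a prerequisite for Crypto this term

The Logic session must be before the Calculus session — holds.
Algorithms is a prerequisite for Crypto this term — violated.
The Logic session must be before the Algorithms session — holds.
Only 2 rooms are available per period — holds.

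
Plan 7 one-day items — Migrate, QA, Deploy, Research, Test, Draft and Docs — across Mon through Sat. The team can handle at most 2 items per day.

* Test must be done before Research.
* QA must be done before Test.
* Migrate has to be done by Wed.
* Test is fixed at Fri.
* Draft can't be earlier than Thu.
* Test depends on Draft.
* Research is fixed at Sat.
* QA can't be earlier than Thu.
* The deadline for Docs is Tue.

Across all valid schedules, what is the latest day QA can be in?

QA is available from Thu; downstream work caps QA at Thu.
QA at Thu is achievable: Deploy -> Tue; Draft -> Thu; Migrate -> Mon; Docs -> Mon; Test -> Fri; Research -> Sat; QA -> Thu.

Thu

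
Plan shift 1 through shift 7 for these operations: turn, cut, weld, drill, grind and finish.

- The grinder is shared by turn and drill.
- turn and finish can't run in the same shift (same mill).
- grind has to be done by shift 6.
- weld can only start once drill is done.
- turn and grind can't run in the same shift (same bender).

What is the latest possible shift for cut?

shift 7

cut at shift 7 is achievable: weld=shift 2, finish=shift 1, drill=shift 1, turn=shift 2, cut=shift 7, grind=shift 1.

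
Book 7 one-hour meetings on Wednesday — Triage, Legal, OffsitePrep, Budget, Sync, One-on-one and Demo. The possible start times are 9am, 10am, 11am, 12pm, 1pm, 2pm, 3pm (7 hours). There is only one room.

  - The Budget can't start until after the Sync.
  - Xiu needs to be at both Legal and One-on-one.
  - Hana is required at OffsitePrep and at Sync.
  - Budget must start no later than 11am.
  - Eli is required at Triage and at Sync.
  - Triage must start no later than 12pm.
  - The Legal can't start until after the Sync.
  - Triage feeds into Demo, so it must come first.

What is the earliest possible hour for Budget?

Precedence pushes Budget to at least 10am; Budget's own window allows nothing later than 11am.
Budget at 10am is achievable: Budget=10am; Triage=11am; Demo=1pm; Sync=9am; Legal=12pm; OffsitePrep=2pm; One-on-one=3pm.

10am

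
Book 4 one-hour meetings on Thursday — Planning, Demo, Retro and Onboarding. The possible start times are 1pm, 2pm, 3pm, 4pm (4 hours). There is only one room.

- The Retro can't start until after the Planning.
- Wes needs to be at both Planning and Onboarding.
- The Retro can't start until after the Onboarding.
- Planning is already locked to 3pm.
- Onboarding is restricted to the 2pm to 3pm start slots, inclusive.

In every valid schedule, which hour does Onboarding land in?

2pm

Onboarding's window is 2pm–3pm.
Planning is fixed at 3pm, and Onboarding can't share a hour with Planning.
So Onboarding must be 2pm.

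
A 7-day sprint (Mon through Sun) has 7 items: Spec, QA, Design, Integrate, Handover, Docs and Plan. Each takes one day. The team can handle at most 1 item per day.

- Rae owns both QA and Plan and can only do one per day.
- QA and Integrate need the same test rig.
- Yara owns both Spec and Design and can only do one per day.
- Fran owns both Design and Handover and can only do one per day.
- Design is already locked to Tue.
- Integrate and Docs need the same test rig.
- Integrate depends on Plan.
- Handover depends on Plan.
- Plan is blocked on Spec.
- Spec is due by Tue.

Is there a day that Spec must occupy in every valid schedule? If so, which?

Mon

Spec's window is Mon–Tue.
Design is fixed at Tue, and Spec can't share a day with Design.
So Spec must be Mon.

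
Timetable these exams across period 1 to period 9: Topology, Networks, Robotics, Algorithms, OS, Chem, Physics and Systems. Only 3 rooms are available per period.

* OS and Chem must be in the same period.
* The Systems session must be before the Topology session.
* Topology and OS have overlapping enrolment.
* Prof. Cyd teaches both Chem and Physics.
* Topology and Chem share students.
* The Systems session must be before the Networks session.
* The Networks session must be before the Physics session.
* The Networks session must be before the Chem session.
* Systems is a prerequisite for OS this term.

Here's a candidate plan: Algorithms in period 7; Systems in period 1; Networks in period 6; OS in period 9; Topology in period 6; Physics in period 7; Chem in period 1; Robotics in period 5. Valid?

Invalid. OS and Chem must be in the same period.

OS and Chem must be in the same period — violated.
Topology and Chem share students — holds.
Systems is a prerequisite for OS this term — holds.
Only 3 rooms are available per period — holds.
Topology and OS have overlapping enrolment — holds.
The Systems session must be before the Networks session — holds.
The Networks session must be before the Chem session — violated.
The Systems session must be before the Topology session — holds.
The Networks session must be before the Physics session — holds.
Prof. Cyd teaches both Chem and Physics — holds.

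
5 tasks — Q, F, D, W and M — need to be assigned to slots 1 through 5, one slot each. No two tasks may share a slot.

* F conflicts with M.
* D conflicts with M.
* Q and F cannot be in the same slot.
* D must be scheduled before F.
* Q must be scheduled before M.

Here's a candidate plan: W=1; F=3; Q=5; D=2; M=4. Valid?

No — it violates: Q must be scheduled before M

Q and F cannot be in the same slot — holds.
D conflicts with M — holds.
D must be scheduled before F — holds.
No two tasks may share a slot — holds.
Q must be scheduled before M — violated.
F conflicts with M — holds.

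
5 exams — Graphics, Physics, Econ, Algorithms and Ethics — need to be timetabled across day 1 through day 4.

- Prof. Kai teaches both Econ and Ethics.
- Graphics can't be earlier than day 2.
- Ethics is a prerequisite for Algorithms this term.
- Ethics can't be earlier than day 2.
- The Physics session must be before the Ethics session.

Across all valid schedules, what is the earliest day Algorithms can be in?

Precedence pushes Algorithms to at least day 3.
Algorithms at day 3 is achievable: Ethics in day 2; Physics in day 1; Algorithms in day 3; Graphics in day 2; Econ in day 1.

day 3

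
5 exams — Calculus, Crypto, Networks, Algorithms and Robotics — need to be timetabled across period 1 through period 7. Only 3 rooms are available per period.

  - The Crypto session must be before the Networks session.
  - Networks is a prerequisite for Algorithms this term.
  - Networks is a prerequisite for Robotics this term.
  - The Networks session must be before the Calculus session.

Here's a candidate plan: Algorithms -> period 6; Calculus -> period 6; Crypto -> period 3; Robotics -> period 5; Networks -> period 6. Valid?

The Crypto session must be before the Networks session — holds.
Networks is a prerequisite for Algorithms this term — violated.
Networks is a prerequisite for Robotics this term — violated.
Only 3 rooms are available per period — holds.
The Networks session must be before the Calculus session — violated.

No — it violates: Networks is a prerequisite for Robotics this term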